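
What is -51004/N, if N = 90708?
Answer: -12751/22677 ≈ -0.56229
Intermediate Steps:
-51004/N = -51004/90708 = -1*12751/22677 = -12751/22677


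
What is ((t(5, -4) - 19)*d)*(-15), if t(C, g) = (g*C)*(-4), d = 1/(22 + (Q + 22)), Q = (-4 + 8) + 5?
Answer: -915/53 ≈ -17.264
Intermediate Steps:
Q = 9 (Q = 4 + 5 = 9)
d = 1/53 (d = 1/(22 + (9 + 22)) = 1/(22 + 31) = 1/53 ≈ 0.018868)
t(C, g) = -4*C*g (t(C, g) = (C*g)*(-4) = -4*C*g)
((t(5, -4) - 19)*d)*(-15) = ((-4*5*(-4) - 19)*(1/53))*(-15) = ((80 - 19)*(1/53))*(-15) = (61*(1/53))*(-15) = (61/53)*(-15) = -915/53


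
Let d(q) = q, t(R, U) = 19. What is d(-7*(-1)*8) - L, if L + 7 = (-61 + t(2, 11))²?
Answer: -1701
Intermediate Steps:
L = 1757 (L = -7 + (-61 + 19)² = -7 + (-42)² = -7 + 1764 = 1757)
d(-7*(-1)*8) - L = -7*(-1)*8 - 1*1757 = 7*8 - 1757 = 56 - 1757 = -1701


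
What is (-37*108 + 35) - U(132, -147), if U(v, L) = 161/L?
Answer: -83158/21 ≈ -3959.9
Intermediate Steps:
(-37*108 + 35) - U(132, -147) = (-37*108 + 35) - 161/(-147) = (-3996 + 35) - 161*(-1)/147 = -3961 - 1*(-23/21) = -3961 + 23/21 = -83158/21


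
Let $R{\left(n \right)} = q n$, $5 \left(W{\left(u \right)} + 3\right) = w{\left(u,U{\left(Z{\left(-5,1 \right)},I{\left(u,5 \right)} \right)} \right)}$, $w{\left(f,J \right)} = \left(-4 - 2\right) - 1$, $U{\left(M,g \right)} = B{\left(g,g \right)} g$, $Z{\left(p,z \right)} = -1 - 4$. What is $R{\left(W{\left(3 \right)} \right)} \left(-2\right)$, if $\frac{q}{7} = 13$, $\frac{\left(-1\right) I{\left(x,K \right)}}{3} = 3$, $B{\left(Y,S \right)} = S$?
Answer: $\frac{4004}{5} \approx 800.8$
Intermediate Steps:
$I{\left(x,K \right)} = -9$ ($I{\left(x,K \right)} = \left(-3\right) 3 = -9$)
$Z{\left(p,z \right)} = -5$ ($Z{\left(p,z \right)} = -1 - 4 = -5$)
$U{\left(M,g \right)} = g^{2}$ ($U{\left(M,g \right)} = g g = g^{2}$)
$w{\left(f,J \right)} = -7$ ($w{\left(f,J \right)} = -6 - 1 = -7$)
$W{\left(u \right)} = - \frac{22}{5}$ ($W{\left(u \right)} = -3 + \frac{1}{5} \left(-7\right) = -3 - \frac{7}{5} = - \frac{22}{5}$)
$q = 91$ ($q = 7 \cdot 13 = 91$)
$R{\left(n \right)} = 91 n$
$R{\left(W{\left(3 \right)} \right)} \left(-2\right) = 91 \left(- \frac{22}{5}\right) \left(-2\right) = \left(- \frac{2002}{5}\right) \left(-2\right) = \frac{4004}{5}$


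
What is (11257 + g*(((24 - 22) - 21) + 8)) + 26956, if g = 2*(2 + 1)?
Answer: 38147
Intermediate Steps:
g = 6 (g = 2*3 = 6)
(11257 + g*(((24 - 22) - 21) + 8)) + 26956 = (11257 + 6*(((24 - 22) - 21) + 8)) + 26956 = (11257 + 6*((2 - 21) + 8)) + 26956 = (11257 + 6*(-19 + 8)) + 26956 = (11257 + 6*(-11)) + 26956 = (11257 - 66) + 26956 = 11191 + 26956 = 38147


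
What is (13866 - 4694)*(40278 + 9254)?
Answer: 454307504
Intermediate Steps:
(13866 - 4694)*(40278 + 9254) = 9172*49532 = 454307504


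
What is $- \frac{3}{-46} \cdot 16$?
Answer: $\frac{24}{23} \approx 1.0435$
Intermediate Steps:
$- \frac{3}{-46} \cdot 16 = \left(-3\right) \left(- \frac{1}{46}\right) 16 = \frac{3}{46} \cdot 16 = \frac{24}{23}$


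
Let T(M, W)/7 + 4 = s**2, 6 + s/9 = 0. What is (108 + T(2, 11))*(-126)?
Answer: -2581992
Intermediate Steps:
s = -54 (s = -54 + 9*0 = -54 + 0 = -54)
T(M, W) = 20384 (T(M, W) = -28 + 7*(-54)**2 = -28 + 7*2916 = -28 + 20412 = 20384)
(108 + T(2, 11))*(-126) = (108 + 20384)*(-126) = 20492*(-126) = -2581992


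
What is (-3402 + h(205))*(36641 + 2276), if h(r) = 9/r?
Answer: -27140754717/205 ≈ -1.3239e+8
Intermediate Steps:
(-3402 + h(205))*(36641 + 2276) = (-3402 + 9/205)*(36641 + 2276) = (-3402 + 9*(1/205))*38917 = (-3402 + 9/205)*38917 = -697401/205*38917 = -27140754717/205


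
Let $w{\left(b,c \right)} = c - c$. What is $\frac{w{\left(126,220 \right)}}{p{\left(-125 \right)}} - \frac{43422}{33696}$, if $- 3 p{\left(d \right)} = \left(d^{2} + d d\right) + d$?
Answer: $- \frac{7237}{5616} \approx -1.2886$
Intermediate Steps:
$p{\left(d \right)} = - \frac{2 d^{2}}{3} - \frac{d}{3}$ ($p{\left(d \right)} = - \frac{\left(d^{2} + d d\right) + d}{3} = - \frac{\left(d^{2} + d^{2}\right) + d}{3} = - \frac{2 d^{2} + d}{3} = - \frac{d + 2 d^{2}}{3} = - \frac{2 d^{2}}{3} - \frac{d}{3}$)
$w{\left(b,c \right)} = 0$
$\frac{w{\left(126,220 \right)}}{p{\left(-125 \right)}} - \frac{43422}{33696} = \frac{0}{\left(- \frac{1}{3}\right) \left(-125\right) \left(1 + 2 \left(-125\right)\right)} - \frac{43422}{33696} = \frac{0}{\left(- \frac{1}{3}\right) \left(-125\right) \left(1 - 250\right)} - \frac{7237}{5616} = \frac{0}{\left(- \frac{1}{3}\right) \left(-125\right) \left(-249\right)} - \frac{7237}{5616} = \frac{0}{-10375} - \frac{7237}{5616} = 0 \left(- \frac{1}{10375}\right) - \frac{7237}{5616} = 0 - \frac{7237}{5616} = - \frac{7237}{5616}$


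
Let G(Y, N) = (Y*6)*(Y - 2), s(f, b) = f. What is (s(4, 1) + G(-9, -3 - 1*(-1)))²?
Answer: 357604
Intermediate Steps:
G(Y, N) = 6*Y*(-2 + Y) (G(Y, N) = (6*Y)*(-2 + Y) = 6*Y*(-2 + Y))
(s(4, 1) + G(-9, -3 - 1*(-1)))² = (4 + 6*(-9)*(-2 - 9))² = (4 + 6*(-9)*(-11))² = (4 + 594)² = 598² = 357604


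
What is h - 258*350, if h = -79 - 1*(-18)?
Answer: -90361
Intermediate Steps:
h = -61 (h = -79 + 18 = -61)
h - 258*350 = -61 - 258*350 = -61 - 90300 = -90361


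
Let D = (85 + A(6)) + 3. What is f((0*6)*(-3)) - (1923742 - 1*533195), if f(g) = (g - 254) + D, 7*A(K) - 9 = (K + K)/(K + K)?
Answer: -9734981/7 ≈ -1.3907e+6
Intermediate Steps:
A(K) = 10/7 (A(K) = 9/7 + ((K + K)/(K + K))/7 = 9/7 + ((2*K)/((2*K)))/7 = 9/7 + ((2*K)*(1/(2*K)))/7 = 9/7 + (⅐)*1 = 9/7 + ⅐ = 10/7)
D = 626/7 (D = (85 + 10/7) + 3 = 605/7 + 3 = 626/7 ≈ 89.429)
f(g) = -1152/7 + g (f(g) = (g - 254) + 626/7 = (-254 + g) + 626/7 = -1152/7 + g)
f((0*6)*(-3)) - (1923742 - 1*533195) = (-1152/7 + (0*6)*(-3)) - (1923742 - 1*533195) = (-1152/7 + 0*(-3)) - (1923742 - 533195) = (-1152/7 + 0) - 1*1390547 = -1152/7 - 1390547 = -9734981/7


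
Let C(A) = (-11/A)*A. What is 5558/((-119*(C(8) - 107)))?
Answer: 397/1003 ≈ 0.39581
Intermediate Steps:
C(A) = -11
5558/((-119*(C(8) - 107))) = 5558/((-119*(-11 - 107))) = 5558/((-119*(-118))) = 5558/14042 = 5558*(1/14042) = 397/1003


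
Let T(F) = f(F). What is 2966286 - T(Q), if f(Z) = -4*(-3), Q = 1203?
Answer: 2966274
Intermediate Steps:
f(Z) = 12
T(F) = 12
2966286 - T(Q) = 2966286 - 1*12 = 2966286 - 12 = 2966274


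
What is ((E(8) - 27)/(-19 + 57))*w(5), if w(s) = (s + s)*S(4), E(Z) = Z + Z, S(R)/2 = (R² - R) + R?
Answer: -1760/19 ≈ -92.632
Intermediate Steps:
S(R) = 2*R² (S(R) = 2*((R² - R) + R) = 2*R²)
E(Z) = 2*Z
w(s) = 64*s (w(s) = (s + s)*(2*4²) = (2*s)*(2*16) = (2*s)*32 = 64*s)
((E(8) - 27)/(-19 + 57))*w(5) = ((2*8 - 27)/(-19 + 57))*(64*5) = ((16 - 27)/38)*320 = -11*1/38*320 = -11/38*320 = -1760/19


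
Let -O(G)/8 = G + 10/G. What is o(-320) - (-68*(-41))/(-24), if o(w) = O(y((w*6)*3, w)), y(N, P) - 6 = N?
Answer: 265536631/5754 ≈ 46148.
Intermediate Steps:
y(N, P) = 6 + N
O(G) = -80/G - 8*G (O(G) = -8*(G + 10/G) = -80/G - 8*G)
o(w) = -48 - 144*w - 80/(6 + 18*w) (o(w) = -80/(6 + (w*6)*3) - 8*(6 + (w*6)*3) = -80/(6 + (6*w)*3) - 8*(6 + (6*w)*3) = -80/(6 + 18*w) - 8*(6 + 18*w) = -80/(6 + 18*w) + (-48 - 144*w) = -48 - 144*w - 80/(6 + 18*w))
o(-320) - (-68*(-41))/(-24) = 8*(-23 - 162*(-320)² - 108*(-320))/(3*(1 + 3*(-320))) - (-68*(-41))/(-24) = 8*(-23 - 162*102400 + 34560)/(3*(1 - 960)) - 2788*(-1)/24 = (8/3)*(-23 - 16588800 + 34560)/(-959) - 1*(-697/6) = (8/3)*(-1/959)*(-16554263) + 697/6 = 132434104/2877 + 697/6 = 265536631/5754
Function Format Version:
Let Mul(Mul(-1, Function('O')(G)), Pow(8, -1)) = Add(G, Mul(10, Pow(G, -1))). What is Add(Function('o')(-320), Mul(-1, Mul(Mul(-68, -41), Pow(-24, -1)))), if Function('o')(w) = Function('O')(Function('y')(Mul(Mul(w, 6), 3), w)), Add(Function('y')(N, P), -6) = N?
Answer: Rational(265536631, 5754) ≈ 46148.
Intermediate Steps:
Function('y')(N, P) = Add(6, N)
Function('O')(G) = Add(Mul(-80, Pow(G, -1)), Mul(-8, G)) (Function('O')(G) = Mul(-8, Add(G, Mul(10, Pow(G, -1)))) = Add(Mul(-80, Pow(G, -1)), Mul(-8, G)))
Function('o')(w) = Add(-48, Mul(-144, w), Mul(-80, Pow(Add(6, Mul(18, w)), -1))) (Function('o')(w) = Add(Mul(-80, Pow(Add(6, Mul(Mul(w, 6), 3)), -1)), Mul(-8, Add(6, Mul(Mul(w, 6), 3)))) = Add(Mul(-80, Pow(Add(6, Mul(Mul(6, w), 3)), -1)), Mul(-8, Add(6, Mul(Mul(6, w), 3)))) = Add(Mul(-80, Pow(Add(6, Mul(18, w)), -1)), Mul(-8, Add(6, Mul(18, w)))) = Add(Mul(-80, Pow(Add(6, Mul(18, w)), -1)), Add(-48, Mul(-144, w))) = Add(-48, Mul(-144, w), Mul(-80, Pow(Add(6, Mul(18, w)), -1))))
Add(Function('o')(-320), Mul(-1, Mul(Mul(-68, -41), Pow(-24, -1)))) = Add(Mul(Rational(8, 3), Pow(Add(1, Mul(3, -320)), -1), Add(-23, Mul(-162, Pow(-320, 2)), Mul(-108, -320))), Mul(-1, Mul(Mul(-68, -41), Pow(-24, -1)))) = Add(Mul(Rational(8, 3), Pow(Add(1, -960), -1), Add(-23, Mul(-162, 102400), 34560)), Mul(-1, Mul(2788, Rational(-1, 24)))) = Add(Mul(Rational(8, 3), Pow(-959, -1), Add(-23, -16588800, 34560)), Mul(-1, Rational(-697, 6))) = Add(Mul(Rational(8, 3), Rational(-1, 959), -16554263), Rational(697, 6)) = Add(Rational(132434104, 2877), Rational(697, 6)) = Rational(265536631, 5754)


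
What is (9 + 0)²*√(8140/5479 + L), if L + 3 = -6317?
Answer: 162*I*√47419567015/5479 ≈ 6438.6*I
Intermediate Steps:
L = -6320 (L = -3 - 6317 = -6320)
(9 + 0)²*√(8140/5479 + L) = (9 + 0)²*√(8140/5479 - 6320) = 9²*√(8140*(1/5479) - 6320) = 81*√(8140/5479 - 6320) = 81*√(-34619140/5479) = 81*(2*I*√47419567015/5479) = 162*I*√47419567015/5479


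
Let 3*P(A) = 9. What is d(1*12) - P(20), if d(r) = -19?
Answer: -22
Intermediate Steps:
P(A) = 3 (P(A) = (⅓)*9 = 3)
d(1*12) - P(20) = -19 - 1*3 = -19 - 3 = -22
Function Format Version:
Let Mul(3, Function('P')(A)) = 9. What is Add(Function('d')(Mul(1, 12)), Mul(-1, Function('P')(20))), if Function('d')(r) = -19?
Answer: -22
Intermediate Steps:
Function('P')(A) = 3 (Function('P')(A) = Mul(Rational(1, 3), 9) = 3)
Add(Function('d')(Mul(1, 12)), Mul(-1, Function('P')(20))) = Add(-19, Mul(-1, 3)) = Add(-19, -3) = -22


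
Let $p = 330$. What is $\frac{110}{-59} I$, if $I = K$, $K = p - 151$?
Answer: $- \frac{19690}{59} \approx -333.73$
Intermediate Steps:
$K = 179$ ($K = 330 - 151 = 179$)
$I = 179$
$\frac{110}{-59} I = \frac{110}{-59} \cdot 179 = 110 \left(- \frac{1}{59}\right) 179 = \left(- \frac{110}{59}\right) 179 = - \frac{19690}{59}$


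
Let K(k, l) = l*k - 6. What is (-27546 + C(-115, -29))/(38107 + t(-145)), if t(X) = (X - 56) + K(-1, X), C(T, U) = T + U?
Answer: -5538/7609 ≈ -0.72782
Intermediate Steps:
K(k, l) = -6 + k*l (K(k, l) = k*l - 6 = -6 + k*l)
t(X) = -62 (t(X) = (X - 56) + (-6 - X) = (-56 + X) + (-6 - X) = -62)
(-27546 + C(-115, -29))/(38107 + t(-145)) = (-27546 + (-115 - 29))/(38107 - 62) = (-27546 - 144)/38045 = -27690*1/38045 = -5538/7609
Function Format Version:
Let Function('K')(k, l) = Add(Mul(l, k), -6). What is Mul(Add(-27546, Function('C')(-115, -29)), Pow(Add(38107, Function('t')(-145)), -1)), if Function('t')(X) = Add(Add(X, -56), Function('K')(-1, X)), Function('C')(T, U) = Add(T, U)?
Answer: Rational(-5538, 7609) ≈ -0.72782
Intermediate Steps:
Function('K')(k, l) = Add(-6, Mul(k, l)) (Function('K')(k, l) = Add(Mul(k, l), -6) = Add(-6, Mul(k, l)))
Function('t')(X) = -62 (Function('t')(X) = Add(Add(X, -56), Add(-6, Mul(-1, X))) = Add(Add(-56, X), Add(-6, Mul(-1, X))) = -62)
Mul(Add(-27546, Function('C')(-115, -29)), Pow(Add(38107, Function('t')(-145)), -1)) = Mul(Add(-27546, Add(-115, -29)), Pow(Add(38107, -62), -1)) = Mul(Add(-27546, -144), Pow(38045, -1)) = Mul(-27690, Rational(1, 38045)) = Rational(-5538, 7609)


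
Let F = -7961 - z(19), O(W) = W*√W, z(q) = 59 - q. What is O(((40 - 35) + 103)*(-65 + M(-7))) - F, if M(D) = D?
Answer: 8001 - 279936*I*√6 ≈ 8001.0 - 6.857e+5*I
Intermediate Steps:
O(W) = W^(3/2)
F = -8001 (F = -7961 - (59 - 1*19) = -7961 - (59 - 19) = -7961 - 1*40 = -7961 - 40 = -8001)
O(((40 - 35) + 103)*(-65 + M(-7))) - F = (((40 - 35) + 103)*(-65 - 7))^(3/2) - 1*(-8001) = ((5 + 103)*(-72))^(3/2) + 8001 = (108*(-72))^(3/2) + 8001 = (-7776)^(3/2) + 8001 = -279936*I*√6 + 8001 = 8001 - 279936*I*√6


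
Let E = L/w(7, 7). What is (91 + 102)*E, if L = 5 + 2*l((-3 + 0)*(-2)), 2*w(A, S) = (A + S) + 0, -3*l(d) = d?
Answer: 193/7 ≈ 27.571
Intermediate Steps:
l(d) = -d/3
w(A, S) = A/2 + S/2 (w(A, S) = ((A + S) + 0)/2 = (A + S)/2 = A/2 + S/2)
L = 1 (L = 5 + 2*(-(-3 + 0)*(-2)/3) = 5 + 2*(-(-1)*(-2)) = 5 + 2*(-⅓*6) = 5 + 2*(-2) = 5 - 4 = 1)
E = ⅐ (E = 1/((½)*7 + (½)*7) = 1/(7/2 + 7/2) = 1/7 = 1*(⅐) = ⅐ ≈ 0.14286)
(91 + 102)*E = (91 + 102)*(⅐) = 193*(⅐) = 193/7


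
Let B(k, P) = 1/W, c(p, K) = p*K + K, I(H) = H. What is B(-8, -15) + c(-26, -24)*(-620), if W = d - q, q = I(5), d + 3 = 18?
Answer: -3719999/10 ≈ -3.7200e+5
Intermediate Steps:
d = 15 (d = -3 + 18 = 15)
q = 5
c(p, K) = K + K*p (c(p, K) = K*p + K = K + K*p)
W = 10 (W = 15 - 1*5 = 15 - 5 = 10)
B(k, P) = ⅒ (B(k, P) = 1/10 = ⅒)
B(-8, -15) + c(-26, -24)*(-620) = ⅒ - 24*(1 - 26)*(-620) = ⅒ - 24*(-25)*(-620) = ⅒ + 600*(-620) = ⅒ - 372000 = -3719999/10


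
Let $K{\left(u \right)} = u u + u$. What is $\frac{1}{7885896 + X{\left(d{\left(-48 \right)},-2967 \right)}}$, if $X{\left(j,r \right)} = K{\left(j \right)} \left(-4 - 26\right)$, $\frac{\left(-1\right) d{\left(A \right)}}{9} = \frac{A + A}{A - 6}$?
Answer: $\frac{1}{7878696} \approx 1.2692 \cdot 10^{-7}$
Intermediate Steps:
$K{\left(u \right)} = u + u^{2}$ ($K{\left(u \right)} = u^{2} + u = u + u^{2}$)
$d{\left(A \right)} = - \frac{18 A}{-6 + A}$ ($d{\left(A \right)} = - 9 \frac{A + A}{A - 6} = - 9 \frac{2 A}{-6 + A} = - \frac{18 A}{-6 + A}$)
$X{\left(j,r \right)} = - 30 j \left(1 + j\right)$ ($X{\left(j,r \right)} = j \left(1 + j\right) \left(-4 - 26\right) = j \left(1 + j\right) \left(-30\right) = - 30 j \left(1 + j\right)$)
$\frac{1}{7885896 + X{\left(d{\left(-48 \right)},-2967 \right)}} = \frac{1}{7885896 - 30 \left(\left(-18\right) \left(-48\right) \frac{1}{-6 - 48}\right) \left(1 - - \frac{864}{-6 - 48}\right)} = \frac{1}{7885896 - 30 \left(\left(-18\right) \left(-48\right) \frac{1}{-54}\right) \left(1 - - \frac{864}{-54}\right)} = \frac{1}{7885896 - 30 \left(\left(-18\right) \left(-48\right) \left(- \frac{1}{54}\right)\right) \left(1 - \left(-864\right) \left(- \frac{1}{54}\right)\right)} = \frac{1}{7885896 - - 480 \left(1 - 16\right)} = \frac{1}{7885896 - \left(-480\right) \left(-15\right)} = \frac{1}{7885896 - 7200} = \frac{1}{7878696}$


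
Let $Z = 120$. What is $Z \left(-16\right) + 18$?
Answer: $-1902$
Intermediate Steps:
$Z \left(-16\right) + 18 = 120 \left(-16\right) + 18 = -1920 + 18 = -1902$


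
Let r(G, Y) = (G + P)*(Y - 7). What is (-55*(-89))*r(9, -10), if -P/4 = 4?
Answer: 582505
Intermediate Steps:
P = -16 (P = -4*4 = -16)
r(G, Y) = (-16 + G)*(-7 + Y) (r(G, Y) = (G - 16)*(Y - 7) = (-16 + G)*(-7 + Y))
(-55*(-89))*r(9, -10) = (-55*(-89))*(112 - 16*(-10) - 7*9 + 9*(-10)) = 4895*(112 + 160 - 63 - 90) = 4895*119 = 582505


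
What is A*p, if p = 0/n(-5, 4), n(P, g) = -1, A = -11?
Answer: 0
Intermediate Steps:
p = 0 (p = 0/(-1) = 0*(-1) = 0)
A*p = -11*0 = 0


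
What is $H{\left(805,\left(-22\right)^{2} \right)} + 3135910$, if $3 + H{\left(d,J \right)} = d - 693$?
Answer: $3136019$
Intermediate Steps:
$H{\left(d,J \right)} = -696 + d$ ($H{\left(d,J \right)} = -3 + \left(d - 693\right) = -3 + \left(-693 + d\right) = -696 + d$)
$H{\left(805,\left(-22\right)^{2} \right)} + 3135910 = \left(-696 + 805\right) + 3135910 = 109 + 3135910 = 3136019$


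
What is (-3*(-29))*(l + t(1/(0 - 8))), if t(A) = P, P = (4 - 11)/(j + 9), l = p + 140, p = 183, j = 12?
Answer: 28072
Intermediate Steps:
l = 323 (l = 183 + 140 = 323)
P = -⅓ (P = (4 - 11)/(12 + 9) = -7/21 = -7*1/21 = -⅓ ≈ -0.33333)
t(A) = -⅓
(-3*(-29))*(l + t(1/(0 - 8))) = (-3*(-29))*(323 - ⅓) = 87*(968/3) = 28072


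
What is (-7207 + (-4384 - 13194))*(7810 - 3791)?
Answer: -99610915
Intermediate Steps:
(-7207 + (-4384 - 13194))*(7810 - 3791) = (-7207 - 17578)*4019 = -24785*4019 = -99610915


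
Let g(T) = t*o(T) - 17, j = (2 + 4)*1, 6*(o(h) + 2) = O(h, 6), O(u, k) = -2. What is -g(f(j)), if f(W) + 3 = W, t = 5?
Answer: 86/3 ≈ 28.667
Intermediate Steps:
o(h) = -7/3 (o(h) = -2 + (1/6)*(-2) = -2 - 1/3 = -7/3)
j = 6 (j = 6*1 = 6)
f(W) = -3 + W
g(T) = -86/3 (g(T) = 5*(-7/3) - 17 = -35/3 - 17 = -86/3)
-g(f(j)) = -1*(-86/3) = 86/3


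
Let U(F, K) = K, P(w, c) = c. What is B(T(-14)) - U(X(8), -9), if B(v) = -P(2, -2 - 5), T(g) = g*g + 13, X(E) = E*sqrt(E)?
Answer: 16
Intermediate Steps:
X(E) = E**(3/2)
T(g) = 13 + g**2 (T(g) = g**2 + 13 = 13 + g**2)
B(v) = 7 (B(v) = -(-2 - 5) = -1*(-7) = 7)
B(T(-14)) - U(X(8), -9) = 7 - 1*(-9) = 7 + 9 = 16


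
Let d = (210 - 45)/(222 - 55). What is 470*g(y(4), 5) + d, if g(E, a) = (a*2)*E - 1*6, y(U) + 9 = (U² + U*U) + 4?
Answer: 20721525/167 ≈ 1.2408e+5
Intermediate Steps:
y(U) = -5 + 2*U² (y(U) = -9 + ((U² + U*U) + 4) = -9 + ((U² + U²) + 4) = -9 + (2*U² + 4) = -9 + (4 + 2*U²) = -5 + 2*U²)
d = 165/167 ≈ 0.98802
g(E, a) = -6 + 2*E*a (g(E, a) = (2*a)*E - 6 = 2*E*a - 6 = -6 + 2*E*a)
470*g(y(4), 5) + d = 470*(-6 + 2*(-5 + 2*4²)*5) + 165/167 = 470*(-6 + 2*(-5 + 2*16)*5) + 165/167 = 470*(-6 + 2*(-5 + 32)*5) + 165/167 = 470*(-6 + 2*27*5) + 165/167 = 470*(-6 + 270) + 165/167 = 470*264 + 165/167 = 124080 + 165/167 = 20721525/167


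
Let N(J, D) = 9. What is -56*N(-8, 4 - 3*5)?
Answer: -504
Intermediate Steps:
-56*N(-8, 4 - 3*5) = -56*9 = -504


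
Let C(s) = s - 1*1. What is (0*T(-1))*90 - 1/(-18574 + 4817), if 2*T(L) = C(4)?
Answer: 1/13757 ≈ 7.2690e-5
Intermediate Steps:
C(s) = -1 + s (C(s) = s - 1 = -1 + s)
T(L) = 3/2 (T(L) = (-1 + 4)/2 = (1/2)*3 = 3/2)
(0*T(-1))*90 - 1/(-18574 + 4817) = (0*(3/2))*90 - 1/(-18574 + 4817) = 0*90 - 1/(-13757) = 0 - 1*(-1/13757) = 0 + 1/13757 = 1/13757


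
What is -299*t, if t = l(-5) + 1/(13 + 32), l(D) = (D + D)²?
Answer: -1345799/45 ≈ -29907.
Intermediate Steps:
l(D) = 4*D² (l(D) = (2*D)² = 4*D²)
t = 4501/45 (t = 4*(-5)² + 1/(13 + 32) = 4*25 + 1/45 = 100 + 1/45 = 4501/45 ≈ 100.02)
-299*t = -299*4501/45 = -1345799/45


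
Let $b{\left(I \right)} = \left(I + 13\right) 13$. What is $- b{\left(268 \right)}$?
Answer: $-3653$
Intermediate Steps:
$b{\left(I \right)} = 169 + 13 I$ ($b{\left(I \right)} = \left(13 + I\right) 13 = 169 + 13 I$)
$- b{\left(268 \right)} = - (169 + 13 \cdot 268) = - (169 + 3484) = \left(-1\right) 3653 = -3653$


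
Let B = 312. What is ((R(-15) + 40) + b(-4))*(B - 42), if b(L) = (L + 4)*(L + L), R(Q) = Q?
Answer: 6750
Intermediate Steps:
b(L) = 2*L*(4 + L) (b(L) = (4 + L)*(2*L) = 2*L*(4 + L))
((R(-15) + 40) + b(-4))*(B - 42) = ((-15 + 40) + 2*(-4)*(4 - 4))*(312 - 42) = (25 + 2*(-4)*0)*270 = (25 + 0)*270 = 25*270 = 6750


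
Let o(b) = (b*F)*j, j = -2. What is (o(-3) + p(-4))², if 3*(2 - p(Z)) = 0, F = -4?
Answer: 484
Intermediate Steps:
p(Z) = 2 (p(Z) = 2 - ⅓*0 = 2 + 0 = 2)
o(b) = 8*b (o(b) = (b*(-4))*(-2) = -4*b*(-2) = 8*b)
(o(-3) + p(-4))² = (8*(-3) + 2)² = (-24 + 2)² = (-22)² = 484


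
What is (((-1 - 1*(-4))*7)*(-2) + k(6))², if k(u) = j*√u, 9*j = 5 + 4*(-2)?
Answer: (126 + √6)²/9 ≈ 1833.3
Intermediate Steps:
j = -⅓ (j = (5 + 4*(-2))/9 = (5 - 8)/9 = (⅑)*(-3) = -⅓ ≈ -0.33333)
k(u) = -√u/3
(((-1 - 1*(-4))*7)*(-2) + k(6))² = (((-1 - 1*(-4))*7)*(-2) - √6/3)² = (((-1 + 4)*7)*(-2) - √6/3)² = ((3*7)*(-2) - √6/3)² = (21*(-2) - √6/3)² = (-42 - √6/3)²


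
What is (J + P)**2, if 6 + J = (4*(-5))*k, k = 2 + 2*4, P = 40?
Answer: 27556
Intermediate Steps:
k = 10 (k = 2 + 8 = 10)
J = -206 (J = -6 + (4*(-5))*10 = -6 - 20*10 = -6 - 200 = -206)
(J + P)**2 = (-206 + 40)**2 = (-166)**2 = 27556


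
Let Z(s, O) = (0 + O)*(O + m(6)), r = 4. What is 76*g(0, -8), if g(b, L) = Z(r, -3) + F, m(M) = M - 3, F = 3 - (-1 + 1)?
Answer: 228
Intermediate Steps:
F = 3 (F = 3 - 1*0 = 3 + 0 = 3)
m(M) = -3 + M
Z(s, O) = O*(3 + O) (Z(s, O) = (0 + O)*(O + (-3 + 6)) = O*(O + 3) = O*(3 + O))
g(b, L) = 3 (g(b, L) = -3*(3 - 3) + 3 = -3*0 + 3 = 0 + 3 = 3)
76*g(0, -8) = 76*3 = 228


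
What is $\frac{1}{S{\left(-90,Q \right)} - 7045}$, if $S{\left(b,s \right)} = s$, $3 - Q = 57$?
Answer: $- \frac{1}{7099} \approx -0.00014086$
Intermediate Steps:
$Q = -54$ ($Q = 3 - 57 = -54$)
$\frac{1}{S{\left(-90,Q \right)} - 7045} = \frac{1}{-54 - 7045} = \frac{1}{-7099} = - \frac{1}{7099}$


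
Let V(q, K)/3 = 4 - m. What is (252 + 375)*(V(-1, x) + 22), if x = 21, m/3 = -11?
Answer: 83391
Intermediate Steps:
m = -33 (m = 3*(-11) = -33)
V(q, K) = 111 (V(q, K) = 3*(4 - 1*(-33)) = 3*(4 + 33) = 3*37 = 111)
(252 + 375)*(V(-1, x) + 22) = (252 + 375)*(111 + 22) = 627*133 = 83391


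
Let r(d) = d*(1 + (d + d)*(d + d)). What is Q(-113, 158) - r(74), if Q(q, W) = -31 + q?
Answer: -1621114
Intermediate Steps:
r(d) = d*(1 + 4*d²) (r(d) = d*(1 + (2*d)*(2*d)) = d*(1 + 4*d²))
Q(-113, 158) - r(74) = (-31 - 113) - (74 + 4*74³) = -144 - (74 + 4*405224) = -144 - (74 + 1620896) = -144 - 1*1620970 = -144 - 1620970 = -1621114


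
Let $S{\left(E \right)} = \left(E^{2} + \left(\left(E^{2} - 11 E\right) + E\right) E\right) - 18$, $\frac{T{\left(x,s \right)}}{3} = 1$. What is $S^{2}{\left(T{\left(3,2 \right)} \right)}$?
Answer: $5184$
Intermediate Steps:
$T{\left(x,s \right)} = 3$ ($T{\left(x,s \right)} = 3 \cdot 1 = 3$)
$S{\left(E \right)} = -18 + E^{2} + E \left(E^{2} - 10 E\right)$ ($S{\left(E \right)} = \left(E^{2} + \left(E^{2} - 10 E\right) E\right) - 18 = \left(E^{2} + E \left(E^{2} - 10 E\right)\right) - 18 = -18 + E^{2} + E \left(E^{2} - 10 E\right)$)
$S^{2}{\left(T{\left(3,2 \right)} \right)} = \left(-18 + 3^{3} - 9 \cdot 3^{2}\right)^{2} = \left(-18 + 27 - 81\right)^{2} = \left(-72\right)^{2} = 5184$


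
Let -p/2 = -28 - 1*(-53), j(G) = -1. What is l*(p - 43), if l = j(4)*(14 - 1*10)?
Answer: 372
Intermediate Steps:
l = -4 (l = -(14 - 1*10) = -(14 - 10) = -1*4 = -4)
p = -50 (p = -2*(-28 - 1*(-53)) = -2*(-28 + 53) = -2*25 = -50)
l*(p - 43) = -4*(-50 - 43) = -4*(-93) = 372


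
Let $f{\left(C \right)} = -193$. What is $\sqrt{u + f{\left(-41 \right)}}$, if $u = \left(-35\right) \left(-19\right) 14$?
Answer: $3 \sqrt{1013} \approx 95.483$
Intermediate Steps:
$u = 9310$ ($u = 665 \cdot 14 = 9310$)
$\sqrt{u + f{\left(-41 \right)}} = \sqrt{9310 - 193} = \sqrt{9117} = 3 \sqrt{1013}$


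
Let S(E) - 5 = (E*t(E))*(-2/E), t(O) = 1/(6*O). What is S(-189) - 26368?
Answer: -14947820/567 ≈ -26363.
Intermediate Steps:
t(O) = 1/(6*O)
S(E) = 5 - 1/(3*E) (S(E) = 5 + (E*(1/(6*E)))*(-2/E) = 5 + (-2/E)/6 = 5 - 1/(3*E))
S(-189) - 26368 = (5 - ⅓/(-189)) - 26368 = (5 - ⅓*(-1/189)) - 26368 = (5 + 1/567) - 26368 = 2836/567 - 26368 = -14947820/567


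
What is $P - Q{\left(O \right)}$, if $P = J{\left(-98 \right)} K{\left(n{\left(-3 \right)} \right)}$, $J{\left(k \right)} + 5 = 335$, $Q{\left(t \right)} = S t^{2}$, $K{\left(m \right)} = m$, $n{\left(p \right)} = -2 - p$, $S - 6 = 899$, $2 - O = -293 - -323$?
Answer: $-709190$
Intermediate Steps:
$O = -28$ ($O = 2 - \left(-293 - -323\right) = 2 - \left(-293 + 323\right) = 2 - 30 = -28$)
$S = 905$ ($S = 6 + 899 = 905$)
$Q{\left(t \right)} = 905 t^{2}$
$J{\left(k \right)} = 330$ ($J{\left(k \right)} = -5 + 335 = 330$)
$P = 330$ ($P = 330 \left(-2 - -3\right) = 330 \left(-2 + 3\right) = 330 \cdot 1 = 330$)
$P - Q{\left(O \right)} = 330 - 905 \left(-28\right)^{2} = 330 - 905 \cdot 784 = 330 - 709520 = -709190$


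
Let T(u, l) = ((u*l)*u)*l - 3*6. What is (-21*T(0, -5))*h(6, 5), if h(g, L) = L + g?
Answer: 4158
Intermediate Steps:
T(u, l) = -18 + l²*u² (T(u, l) = ((l*u)*u)*l - 18 = (l*u²)*l - 18 = l²*u² - 18 = -18 + l²*u²)
(-21*T(0, -5))*h(6, 5) = (-21*(-18 + (-5)²*0²))*(5 + 6) = -21*(-18 + 25*0)*11 = -21*(-18 + 0)*11 = -21*(-18)*11 = 378*11 = 4158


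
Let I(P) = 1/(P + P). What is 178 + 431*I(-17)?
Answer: 5621/34 ≈ 165.32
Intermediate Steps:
I(P) = 1/(2*P)
178 + 431*I(-17) = 178 + 431*((½)/(-17)) = 178 + 431*((½)*(-1/17)) = 178 + 431*(-1/34) = 178 - 431/34 = 5621/34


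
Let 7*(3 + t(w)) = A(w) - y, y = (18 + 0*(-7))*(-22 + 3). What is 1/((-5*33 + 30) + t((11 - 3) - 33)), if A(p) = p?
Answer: -7/649 ≈ -0.010786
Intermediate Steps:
y = -342 (y = (18 + 0)*(-19) = 18*(-19) = -342)
t(w) = 321/7 + w/7 (t(w) = -3 + (w - 1*(-342))/7 = -3 + (w + 342)/7 = -3 + (342 + w)/7 = -3 + (342/7 + w/7) = 321/7 + w/7)
1/((-5*33 + 30) + t((11 - 3) - 33)) = 1/((-5*33 + 30) + (321/7 + ((11 - 3) - 33)/7)) = 1/((-165 + 30) + (321/7 + (8 - 33)/7)) = 1/(-135 + (321/7 + (⅐)*(-25))) = 1/(-135 + (321/7 - 25/7)) = 1/(-135 + 296/7) = 1/(-649/7) = -7/649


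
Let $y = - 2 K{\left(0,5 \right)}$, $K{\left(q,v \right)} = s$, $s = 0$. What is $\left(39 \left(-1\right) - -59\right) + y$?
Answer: $20$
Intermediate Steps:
$K{\left(q,v \right)} = 0$
$y = 0$ ($y = \left(-2\right) 0 = 0$)
$\left(39 \left(-1\right) - -59\right) + y = \left(39 \left(-1\right) - -59\right) + 0 = \left(-39 + 59\right) + 0 = 20 + 0 = 20$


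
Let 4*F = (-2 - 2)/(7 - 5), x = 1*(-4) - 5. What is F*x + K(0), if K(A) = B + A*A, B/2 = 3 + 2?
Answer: 29/2 ≈ 14.500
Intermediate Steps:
x = -9 (x = -4 - 5 = -9)
B = 10 (B = 2*(3 + 2) = 2*5 = 10)
F = -½ (F = ((-2 - 2)/(7 - 5))/4 = (-4/2)/4 = (-4*½)/4 = (¼)*(-2) = -½ ≈ -0.50000)
K(A) = 10 + A² (K(A) = 10 + A*A = 10 + A²)
F*x + K(0) = -½*(-9) + (10 + 0²) = 9/2 + (10 + 0) = 9/2 + 10 = 29/2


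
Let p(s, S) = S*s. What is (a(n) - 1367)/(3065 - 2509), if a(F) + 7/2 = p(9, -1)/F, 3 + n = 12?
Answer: -2743/1112 ≈ -2.4667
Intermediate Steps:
n = 9 (n = -3 + 12 = 9)
a(F) = -7/2 - 9/F (a(F) = -7/2 + (-1*9)/F = -7/2 - 9/F)
(a(n) - 1367)/(3065 - 2509) = ((-7/2 - 9/9) - 1367)/(3065 - 2509) = ((-7/2 - 9*⅑) - 1367)/556 = ((-7/2 - 1) - 1367)*(1/556) = (-9/2 - 1367)*(1/556) = -2743/2*1/556 = -2743/1112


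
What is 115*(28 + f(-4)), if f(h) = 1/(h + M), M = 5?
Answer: 3335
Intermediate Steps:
f(h) = 1/(5 + h) (f(h) = 1/(h + 5) = 1/(5 + h))
115*(28 + f(-4)) = 115*(28 + 1/(5 - 4)) = 115*(28 + 1/1) = 115*(28 + 1) = 115*29 = 3335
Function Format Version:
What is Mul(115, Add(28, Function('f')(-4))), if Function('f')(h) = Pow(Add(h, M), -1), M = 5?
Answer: 3335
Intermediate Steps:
Function('f')(h) = Pow(Add(5, h), -1) (Function('f')(h) = Pow(Add(h, 5), -1) = Pow(Add(5, h), -1))
Mul(115, Add(28, Function('f')(-4))) = Mul(115, Add(28, Pow(Add(5, -4), -1))) = Mul(115, Add(28, Pow(1, -1))) = Mul(115, Add(28, 1)) = Mul(115, 29) = 3335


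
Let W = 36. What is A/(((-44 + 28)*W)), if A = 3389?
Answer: -3389/576 ≈ -5.8837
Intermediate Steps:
A/(((-44 + 28)*W)) = 3389/(((-44 + 28)*36)) = 3389/((-16*36)) = 3389/(-576) = 3389*(-1/576) = -3389/576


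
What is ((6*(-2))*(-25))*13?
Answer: 3900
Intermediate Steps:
((6*(-2))*(-25))*13 = -12*(-25)*13 = 300*13 = 3900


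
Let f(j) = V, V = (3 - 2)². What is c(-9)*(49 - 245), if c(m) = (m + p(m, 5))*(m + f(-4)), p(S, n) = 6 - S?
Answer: 9408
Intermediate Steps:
V = 1 (V = 1² = 1)
f(j) = 1
c(m) = 6 + 6*m (c(m) = (m + (6 - m))*(m + 1) = 6*(1 + m) = 6 + 6*m)
c(-9)*(49 - 245) = (6 + 6*(-9))*(49 - 245) = (6 - 54)*(-196) = -48*(-196) = 9408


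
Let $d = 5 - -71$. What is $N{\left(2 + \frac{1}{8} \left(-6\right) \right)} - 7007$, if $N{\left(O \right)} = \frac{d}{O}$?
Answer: $- \frac{34731}{5} \approx -6946.2$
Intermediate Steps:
$d = 76$ ($d = 5 + 71 = 76$)
$N{\left(O \right)} = \frac{76}{O}$
$N{\left(2 + \frac{1}{8} \left(-6\right) \right)} - 7007 = \frac{76}{2 + \frac{1}{8} \left(-6\right)} - 7007 = \frac{76}{2 - \frac{3}{4}} - 7007 = \frac{76}{\frac{5}{4}} - 7007 = 76 \cdot \frac{4}{5} - 7007 = \frac{304}{5} - 7007 = - \frac{34731}{5}$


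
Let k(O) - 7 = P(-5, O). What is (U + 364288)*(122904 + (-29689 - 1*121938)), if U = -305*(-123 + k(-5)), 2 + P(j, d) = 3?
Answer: -11470903449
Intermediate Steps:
P(j, d) = 1 (P(j, d) = -2 + 3 = 1)
k(O) = 8 (k(O) = 7 + 1 = 8)
U = 35075 (U = -305*(-123 + 8) = -305*(-115) = 35075)
(U + 364288)*(122904 + (-29689 - 1*121938)) = (35075 + 364288)*(122904 + (-29689 - 1*121938)) = 399363*(122904 + (-29689 - 121938)) = 399363*(122904 - 151627) = 399363*(-28723) = -11470903449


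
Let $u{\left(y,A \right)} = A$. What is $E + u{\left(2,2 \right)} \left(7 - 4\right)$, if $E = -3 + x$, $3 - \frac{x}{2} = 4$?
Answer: $1$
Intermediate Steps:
$x = -2$ ($x = 6 - 8 = -2$)
$E = -5$ ($E = -3 - 2 = -5$)
$E + u{\left(2,2 \right)} \left(7 - 4\right) = -5 + 2 \left(7 - 4\right) = -5 + 2 \cdot 3 = -5 + 6 = 1$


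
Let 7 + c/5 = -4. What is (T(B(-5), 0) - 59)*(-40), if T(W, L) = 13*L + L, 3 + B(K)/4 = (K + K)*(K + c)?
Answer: 2360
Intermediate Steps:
c = -55 (c = -35 + 5*(-4) = -35 - 20 = -55)
B(K) = -12 + 8*K*(-55 + K) (B(K) = -12 + 4*((K + K)*(K - 55)) = -12 + 4*((2*K)*(-55 + K)) = -12 + 4*(2*K*(-55 + K)) = -12 + 8*K*(-55 + K))
T(W, L) = 14*L
(T(B(-5), 0) - 59)*(-40) = (14*0 - 59)*(-40) = (0 - 59)*(-40) = -59*(-40) = 2360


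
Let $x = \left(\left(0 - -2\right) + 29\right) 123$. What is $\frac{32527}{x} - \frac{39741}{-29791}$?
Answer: $\frac{36146590}{3664293} \approx 9.8645$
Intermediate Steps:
$x = 3813$ ($x = \left(\left(0 + 2\right) + 29\right) 123 = \left(2 + 29\right) 123 = 31 \cdot 123 = 3813$)
$\frac{32527}{x} - \frac{39741}{-29791} = \frac{32527}{3813} - \frac{39741}{-29791} = 32527 \cdot \frac{1}{3813} - - \frac{39741}{29791} = \frac{32527}{3813} + \frac{39741}{29791} = \frac{36146590}{3664293}$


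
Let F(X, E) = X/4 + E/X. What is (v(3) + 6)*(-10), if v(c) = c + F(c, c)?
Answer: -215/2 ≈ -107.50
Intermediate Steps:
F(X, E) = X/4 + E/X (F(X, E) = X*(¼) + E/X = X/4 + E/X)
v(c) = 1 + 5*c/4 (v(c) = c + (c/4 + c/c) = c + (c/4 + 1) = c + (1 + c/4) = 1 + 5*c/4)
(v(3) + 6)*(-10) = ((1 + (5/4)*3) + 6)*(-10) = ((1 + 15/4) + 6)*(-10) = (19/4 + 6)*(-10) = (43/4)*(-10) = -215/2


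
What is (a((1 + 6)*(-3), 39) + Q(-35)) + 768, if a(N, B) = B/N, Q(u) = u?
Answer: 5118/7 ≈ 731.14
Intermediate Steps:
(a((1 + 6)*(-3), 39) + Q(-35)) + 768 = (39/(((1 + 6)*(-3))) - 35) + 768 = (39/((7*(-3))) - 35) + 768 = (39/(-21) - 35) + 768 = (39*(-1/21) - 35) + 768 = (-13/7 - 35) + 768 = -258/7 + 768 = 5118/7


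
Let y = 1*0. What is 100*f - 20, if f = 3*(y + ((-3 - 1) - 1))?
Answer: -1520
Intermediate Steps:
y = 0
f = -15 (f = 3*(0 + ((-3 - 1) - 1)) = 3*(0 + (-4 - 1)) = 3*(0 - 5) = 3*(-5) = -15)
100*f - 20 = 100*(-15) - 20 = -1500 - 20 = -1520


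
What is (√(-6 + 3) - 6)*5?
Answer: -30 + 5*I*√3 ≈ -30.0 + 8.6602*I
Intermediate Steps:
(√(-6 + 3) - 6)*5 = (√(-3) - 6)*5 = (I*√3 - 6)*5 = (-6 + I*√3)*5 = -30 + 5*I*√3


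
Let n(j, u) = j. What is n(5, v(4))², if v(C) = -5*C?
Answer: 25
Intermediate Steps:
n(5, v(4))² = 5² = 25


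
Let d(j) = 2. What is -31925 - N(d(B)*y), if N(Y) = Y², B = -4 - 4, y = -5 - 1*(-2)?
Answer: -31961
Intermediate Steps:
y = -3 (y = -5 + 2 = -3)
B = -8
-31925 - N(d(B)*y) = -31925 - (2*(-3))² = -31925 - 1*(-6)² = -31925 - 1*36 = -31925 - 36 = -31961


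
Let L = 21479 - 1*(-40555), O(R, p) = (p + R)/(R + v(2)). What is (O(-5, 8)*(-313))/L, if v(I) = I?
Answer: 313/62034 ≈ 0.0050456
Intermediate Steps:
O(R, p) = (R + p)/(2 + R) (O(R, p) = (p + R)/(R + 2) = (R + p)/(2 + R))
L = 62034 (L = 21479 + 40555 = 62034)
(O(-5, 8)*(-313))/L = (((-5 + 8)/(2 - 5))*(-313))/62034 = ((3/(-3))*(-313))*(1/62034) = (-⅓*3*(-313))*(1/62034) = -1*(-313)*(1/62034) = 313*(1/62034) = 313/62034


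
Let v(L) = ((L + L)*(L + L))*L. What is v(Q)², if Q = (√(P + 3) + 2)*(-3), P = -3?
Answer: 746496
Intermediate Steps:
Q = -6 (Q = (√(-3 + 3) + 2)*(-3) = (√0 + 2)*(-3) = (0 + 2)*(-3) = 2*(-3) = -6)
v(L) = 4*L³ (v(L) = ((2*L)*(2*L))*L = (4*L²)*L = 4*L³)
v(Q)² = (4*(-6)³)² = (4*(-216))² = (-864)² = 746496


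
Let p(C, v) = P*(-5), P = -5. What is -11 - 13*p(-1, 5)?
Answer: -336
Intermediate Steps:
p(C, v) = 25 (p(C, v) = -5*(-5) = 25)
-11 - 13*p(-1, 5) = -11 - 13*25 = -11 - 325 = -336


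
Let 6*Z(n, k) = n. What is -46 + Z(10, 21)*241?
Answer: 1067/3 ≈ 355.67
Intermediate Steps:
Z(n, k) = n/6
-46 + Z(10, 21)*241 = -46 + ((⅙)*10)*241 = -46 + (5/3)*241 = -46 + 1205/3 = 1067/3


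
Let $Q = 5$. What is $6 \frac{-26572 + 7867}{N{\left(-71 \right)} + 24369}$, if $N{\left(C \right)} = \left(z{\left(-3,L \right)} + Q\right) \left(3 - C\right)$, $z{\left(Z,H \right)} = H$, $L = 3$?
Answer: $- \frac{112230}{24961} \approx -4.4962$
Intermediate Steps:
$N{\left(C \right)} = 24 - 8 C$ ($N{\left(C \right)} = \left(3 + 5\right) \left(3 - C\right) = 8 \left(3 - C\right) = 24 - 8 C$)
$6 \frac{-26572 + 7867}{N{\left(-71 \right)} + 24369} = 6 \frac{-26572 + 7867}{\left(24 - -568\right) + 24369} = 6 \left(- \frac{18705}{\left(24 + 568\right) + 24369}\right) = 6 \left(- \frac{18705}{592 + 24369}\right) = 6 \left(- \frac{18705}{24961}\right) = - \frac{112230}{24961}$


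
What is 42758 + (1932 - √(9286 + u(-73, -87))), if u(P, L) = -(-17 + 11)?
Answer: 44690 - 2*√2323 ≈ 44594.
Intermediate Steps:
u(P, L) = 6 (u(P, L) = -1*(-6) = 6)
42758 + (1932 - √(9286 + u(-73, -87))) = 42758 + (1932 - √(9286 + 6)) = 42758 + (1932 - √9292) = 42758 + (1932 - 2*√2323) = 44690 - 2*√2323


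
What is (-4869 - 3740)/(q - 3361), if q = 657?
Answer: 8609/2704 ≈ 3.1838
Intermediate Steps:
(-4869 - 3740)/(q - 3361) = (-4869 - 3740)/(657 - 3361) = -8609/(-2704) = -8609*(-1/2704) = 8609/2704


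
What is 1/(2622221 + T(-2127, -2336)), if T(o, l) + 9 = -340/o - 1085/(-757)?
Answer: 1610139/4222128372643 ≈ 3.8136e-7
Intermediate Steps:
T(o, l) = -5728/757 - 340/o (T(o, l) = -9 + (-340/o - 1085/(-757)) = -9 + (-340/o - 1085*(-1/757)) = -9 + (-340/o + 1085/757) = -9 + (1085/757 - 340/o) = -5728/757 - 340/o)
1/(2622221 + T(-2127, -2336)) = 1/(2622221 + (-5728/757 - 340/(-2127))) = 1/(2622221 + (-5728/757 - 340*(-1/2127))) = 1/(2622221 + (-5728/757 + 340/2127)) = 1/(2622221 - 11926076/1610139) = 1/(4222128372643/1610139) = 1610139/4222128372643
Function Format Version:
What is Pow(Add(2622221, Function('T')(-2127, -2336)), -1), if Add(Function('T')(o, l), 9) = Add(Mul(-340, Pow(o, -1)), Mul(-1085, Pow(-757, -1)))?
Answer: Rational(1610139, 4222128372643) ≈ 3.8136e-7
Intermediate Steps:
Function('T')(o, l) = Add(Rational(-5728, 757), Mul(-340, Pow(o, -1))) (Function('T')(o, l) = Add(-9, Add(Mul(-340, Pow(o, -1)), Mul(-1085, Pow(-757, -1)))) = Add(-9, Add(Mul(-340, Pow(o, -1)), Mul(-1085, Rational(-1, 757)))) = Add(-9, Add(Mul(-340, Pow(o, -1)), Rational(1085, 757))) = Add(-9, Add(Rational(1085, 757), Mul(-340, Pow(o, -1)))) = Add(Rational(-5728, 757), Mul(-340, Pow(o, -1))))
Pow(Add(2622221, Function('T')(-2127, -2336)), -1) = Pow(Add(2622221, Add(Rational(-5728, 757), Mul(-340, Pow(-2127, -1)))), -1) = Pow(Add(2622221, Add(Rational(-5728, 757), Mul(-340, Rational(-1, 2127)))), -1) = Pow(Add(2622221, Add(Rational(-5728, 757), Rational(340, 2127))), -1) = Pow(Add(2622221, Rational(-11926076, 1610139)), -1) = Pow(Rational(4222128372643, 1610139), -1) = Rational(1610139, 4222128372643)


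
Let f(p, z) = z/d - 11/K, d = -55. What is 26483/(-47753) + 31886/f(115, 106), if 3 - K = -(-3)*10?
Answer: -2261198226761/107778521 ≈ -20980.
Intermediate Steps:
K = -27 (K = 3 - (-1)*(-3*10) = 3 - (-1)*(-30) = 3 - 1*30 = 3 - 30 = -27)
f(p, z) = 11/27 - z/55 (f(p, z) = z/(-55) - 11/(-27) = z*(-1/55) - 11*(-1/27) = -z/55 + 11/27 = 11/27 - z/55)
26483/(-47753) + 31886/f(115, 106) = 26483/(-47753) + 31886/(11/27 - 1/55*106) = 26483*(-1/47753) + 31886/(11/27 - 106/55) = -26483/47753 + 31886/(-2257/1485) = -26483/47753 + 31886*(-1485/2257) = -26483/47753 - 47350710/2257 = -2261198226761/107778521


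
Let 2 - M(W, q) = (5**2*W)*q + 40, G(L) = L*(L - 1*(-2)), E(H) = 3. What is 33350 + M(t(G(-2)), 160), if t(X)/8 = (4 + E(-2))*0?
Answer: 33312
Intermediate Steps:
G(L) = L*(2 + L) (G(L) = L*(L + 2) = L*(2 + L))
t(X) = 0 (t(X) = 8*((4 + 3)*0) = 8*(7*0) = 8*0 = 0)
M(W, q) = -38 - 25*W*q (M(W, q) = 2 - ((5**2*W)*q + 40) = 2 - ((25*W)*q + 40) = 2 - (25*W*q + 40) = 2 - (40 + 25*W*q) = 2 + (-40 - 25*W*q) = -38 - 25*W*q)
33350 + M(t(G(-2)), 160) = 33350 + (-38 - 25*0*160) = 33350 + (-38 + 0) = 33350 - 38 = 33312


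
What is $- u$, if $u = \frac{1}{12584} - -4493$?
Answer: $- \frac{56539913}{12584} \approx -4493.0$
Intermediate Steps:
$u = \frac{56539913}{12584}$ ($u = \frac{1}{12584} + 4493 = \frac{56539913}{12584} \approx 4493.0$)
$- u = \left(-1\right) \frac{56539913}{12584} = - \frac{56539913}{12584}$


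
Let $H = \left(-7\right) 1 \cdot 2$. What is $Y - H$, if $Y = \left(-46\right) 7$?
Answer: $-308$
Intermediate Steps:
$Y = -322$
$H = -14$ ($H = \left(-7\right) 2 = -14$)
$Y - H = -322 - -14 = -322 + 14 = -308$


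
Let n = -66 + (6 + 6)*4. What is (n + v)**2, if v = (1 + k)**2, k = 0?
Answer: 289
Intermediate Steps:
n = -18 (n = -66 + 12*4 = -66 + 48 = -18)
v = 1 (v = (1 + 0)**2 = 1**2 = 1)
(n + v)**2 = (-18 + 1)**2 = (-17)**2 = 289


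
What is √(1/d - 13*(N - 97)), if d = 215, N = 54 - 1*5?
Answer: √28844615/215 ≈ 24.980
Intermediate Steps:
N = 49 (N = 54 - 5 = 49)
√(1/d - 13*(N - 97)) = √(1/215 - 13*(49 - 97)) = √(1/215 - 13*(-48)) = √(1/215 + 624) = √(134161/215) = √28844615/215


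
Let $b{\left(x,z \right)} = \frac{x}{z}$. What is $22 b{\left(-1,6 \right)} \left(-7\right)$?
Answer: $\frac{77}{3} \approx 25.667$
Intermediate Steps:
$22 b{\left(-1,6 \right)} \left(-7\right) = 22 \left(- \frac{1}{6}\right) \left(-7\right) = \left(- \frac{11}{3}\right) \left(-7\right) = \frac{77}{3}$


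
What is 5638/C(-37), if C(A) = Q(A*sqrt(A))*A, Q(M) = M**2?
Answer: 5638/1874161 ≈ 0.0030083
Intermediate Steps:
C(A) = A**4 (C(A) = (A*sqrt(A))**2*A = (A**(3/2))**2*A = A**3*A = A**4)
5638/C(-37) = 5638/((-37)**4) = 5638/1874161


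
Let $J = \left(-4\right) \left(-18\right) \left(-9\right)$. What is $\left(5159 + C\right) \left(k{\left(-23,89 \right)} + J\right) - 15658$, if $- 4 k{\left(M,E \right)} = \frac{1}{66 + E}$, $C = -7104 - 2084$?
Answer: $\frac{1608987109}{620} \approx 2.5951 \cdot 10^{6}$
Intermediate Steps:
$C = -9188$ ($C = -7104 - 2084 = -9188$)
$k{\left(M,E \right)} = - \frac{1}{4 \left(66 + E\right)}$
$J = -648$ ($J = 72 \left(-9\right) = -648$)
$\left(5159 + C\right) \left(k{\left(-23,89 \right)} + J\right) - 15658 = \left(5159 - 9188\right) \left(- \frac{1}{264 + 4 \cdot 89} - 648\right) - 15658 = - 4029 \left(- \frac{1}{264 + 356} - 648\right) - 15658 = - 4029 \left(- \frac{1}{620} - 648\right) - 15658 = \left(-4029\right) \left(- \frac{401761}{620}\right) - 15658 = \frac{1618695069}{620} - 15658 = \frac{1608987109}{620}$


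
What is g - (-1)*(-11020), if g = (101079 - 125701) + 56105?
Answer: 20463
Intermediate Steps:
g = 31483 (g = -24622 + 56105 = 31483)
g - (-1)*(-11020) = 31483 - (-1)*(-11020) = 31483 - 1*11020 = 31483 - 11020 = 20463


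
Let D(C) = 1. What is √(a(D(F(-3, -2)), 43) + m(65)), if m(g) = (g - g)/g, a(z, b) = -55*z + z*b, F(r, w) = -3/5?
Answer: 2*I*√3 ≈ 3.4641*I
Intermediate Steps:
F(r, w) = -⅗ (F(r, w) = -3*⅕ = -⅗)
a(z, b) = -55*z + b*z
m(g) = 0 (m(g) = 0/g = 0)
√(a(D(F(-3, -2)), 43) + m(65)) = √(1*(-55 + 43) + 0) = √(1*(-12) + 0) = √(-12 + 0) = √(-12) = 2*I*√3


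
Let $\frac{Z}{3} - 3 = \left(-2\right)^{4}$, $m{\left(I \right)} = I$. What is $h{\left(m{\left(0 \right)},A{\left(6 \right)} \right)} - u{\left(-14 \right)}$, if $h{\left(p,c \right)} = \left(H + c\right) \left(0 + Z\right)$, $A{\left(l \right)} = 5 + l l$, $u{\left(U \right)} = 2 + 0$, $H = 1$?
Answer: $2392$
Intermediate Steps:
$u{\left(U \right)} = 2$
$A{\left(l \right)} = 5 + l^{2}$
$Z = 57$ ($Z = 9 + 3 \left(-2\right)^{4} = 9 + 3 \cdot 16 = 9 + 48 = 57$)
$h{\left(p,c \right)} = 57 + 57 c$ ($h{\left(p,c \right)} = \left(1 + c\right) \left(0 + 57\right) = \left(1 + c\right) 57 = 57 + 57 c$)
$h{\left(m{\left(0 \right)},A{\left(6 \right)} \right)} - u{\left(-14 \right)} = \left(57 + 57 \left(5 + 6^{2}\right)\right) - 2 = \left(57 + 57 \left(5 + 36\right)\right) - 2 = \left(57 + 57 \cdot 41\right) - 2 = \left(57 + 2337\right) - 2 = 2394 - 2 = 2392$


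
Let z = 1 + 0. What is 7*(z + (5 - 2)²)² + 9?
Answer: 709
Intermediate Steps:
z = 1
7*(z + (5 - 2)²)² + 9 = 7*(1 + (5 - 2)²)² + 9 = 7*(1 + 3²)² + 9 = 7*(1 + 9)² + 9 = 7*10² + 9 = 7*100 + 9 = 700 + 9 = 709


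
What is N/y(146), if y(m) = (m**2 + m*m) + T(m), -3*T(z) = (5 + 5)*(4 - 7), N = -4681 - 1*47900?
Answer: -17527/14214 ≈ -1.2331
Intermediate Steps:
N = -52581 (N = -4681 - 47900 = -52581)
T(z) = 10 (T(z) = -(5 + 5)*(4 - 7)/3 = -10*(-3)/3 = -1/3*(-30) = 10)
y(m) = 10 + 2*m**2 (y(m) = (m**2 + m*m) + 10 = (m**2 + m**2) + 10 = 2*m**2 + 10 = 10 + 2*m**2)
N/y(146) = -52581/(10 + 2*146**2) = -52581/(10 + 2*21316) = -52581/(10 + 42632) = -52581/42642 = -52581*1/42642 = -17527/14214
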